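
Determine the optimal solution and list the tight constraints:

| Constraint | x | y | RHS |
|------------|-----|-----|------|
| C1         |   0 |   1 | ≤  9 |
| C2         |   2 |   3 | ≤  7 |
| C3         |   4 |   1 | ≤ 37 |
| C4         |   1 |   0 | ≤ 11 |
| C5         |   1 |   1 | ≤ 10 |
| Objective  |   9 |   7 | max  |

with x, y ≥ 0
Optimal: x = 3.5, y = 0
Slack at optimum:
  C1: slack = 9
  C2: slack = 0 (binding)
  C3: slack = 23
  C4: slack = 7.5
  C5: slack = 6.5
  x ≥ 0: x = 3.5
  y ≥ 0: y = 0 (binding)
Binding constraints: C2, y ≥ 0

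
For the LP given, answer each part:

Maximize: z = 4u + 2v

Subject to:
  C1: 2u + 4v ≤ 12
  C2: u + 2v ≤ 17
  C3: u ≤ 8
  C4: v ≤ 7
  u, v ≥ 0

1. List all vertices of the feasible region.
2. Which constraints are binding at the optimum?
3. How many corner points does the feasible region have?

1. (0, 0), (6, 0), (0, 3)
2. C1, v ≥ 0
3. 3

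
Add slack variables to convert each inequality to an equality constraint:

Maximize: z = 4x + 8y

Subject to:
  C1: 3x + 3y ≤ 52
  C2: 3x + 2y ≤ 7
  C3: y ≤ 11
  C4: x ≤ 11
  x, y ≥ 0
max z = 4x + 8y

s.t.
  3x + 3y + s1 = 52
  3x + 2y + s2 = 7
  y + s3 = 11
  x + s4 = 11
  x, y, s1, s2, s3, s4 ≥ 0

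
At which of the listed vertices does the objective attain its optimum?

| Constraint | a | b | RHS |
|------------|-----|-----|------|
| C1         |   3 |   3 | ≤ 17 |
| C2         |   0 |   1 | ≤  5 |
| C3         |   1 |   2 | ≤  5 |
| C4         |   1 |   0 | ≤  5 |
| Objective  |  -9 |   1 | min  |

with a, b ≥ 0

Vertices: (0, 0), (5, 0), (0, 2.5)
Evaluating z = -9a + b at each vertex:
  (0, 0): z = 0
  (5, 0): z = -45
  (0, 2.5): z = 2.5

The smallest value is z = -45, attained at (5, 0).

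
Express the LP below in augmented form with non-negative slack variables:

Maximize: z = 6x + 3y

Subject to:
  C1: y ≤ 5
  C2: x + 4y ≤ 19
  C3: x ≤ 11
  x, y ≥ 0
max z = 6x + 3y

s.t.
  y + s1 = 5
  x + 4y + s2 = 19
  x + s3 = 11
  x, y, s1, s2, s3 ≥ 0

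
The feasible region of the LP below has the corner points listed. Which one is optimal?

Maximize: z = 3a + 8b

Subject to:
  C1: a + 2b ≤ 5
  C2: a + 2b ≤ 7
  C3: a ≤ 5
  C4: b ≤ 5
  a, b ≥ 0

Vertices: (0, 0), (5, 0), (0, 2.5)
Evaluating z = 3a + 8b at each vertex:
  (0, 0): z = 0
  (5, 0): z = 15
  (0, 2.5): z = 20

The largest value is z = 20, attained at (0, 2.5).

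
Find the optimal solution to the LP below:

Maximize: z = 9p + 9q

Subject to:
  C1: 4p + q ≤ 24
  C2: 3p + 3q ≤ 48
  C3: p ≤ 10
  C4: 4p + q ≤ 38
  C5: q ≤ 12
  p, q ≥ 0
Each vertex is the intersection of two constraint boundaries that also satisfies all remaining constraints:
  p = 0 and q = 0 → (0, 0)
  4p + q = 24 and q = 0 → (6, 0)
  4p + q = 24 and q = 12 → (3, 12)
  q = 12 and p = 0 → (0, 12)

Evaluating z = 9p + 9q at each vertex:
  (0, 0): z = 0
  (6, 0): z = 54
  (3, 12): z = 135
  (0, 12): z = 108

The maximum is at (3, 12) with z = 135.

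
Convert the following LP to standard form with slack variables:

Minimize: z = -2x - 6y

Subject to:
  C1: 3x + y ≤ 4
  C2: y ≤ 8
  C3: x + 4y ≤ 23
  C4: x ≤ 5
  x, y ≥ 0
min z = -2x - 6y

s.t.
  3x + y + s1 = 4
  y + s2 = 8
  x + 4y + s3 = 23
  x + s4 = 5
  x, y, s1, s2, s3, s4 ≥ 0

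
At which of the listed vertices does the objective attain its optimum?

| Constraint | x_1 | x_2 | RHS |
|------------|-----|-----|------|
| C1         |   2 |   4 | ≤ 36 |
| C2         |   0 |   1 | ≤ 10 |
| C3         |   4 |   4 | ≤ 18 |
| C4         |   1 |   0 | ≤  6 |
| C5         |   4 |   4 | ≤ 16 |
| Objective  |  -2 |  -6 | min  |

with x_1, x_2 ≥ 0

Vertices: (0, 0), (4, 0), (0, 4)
Evaluating z = -2x_1 - 6x_2 at each vertex:
  (0, 0): z = 0
  (4, 0): z = -8
  (0, 4): z = -24

The smallest value is z = -24, attained at (0, 4).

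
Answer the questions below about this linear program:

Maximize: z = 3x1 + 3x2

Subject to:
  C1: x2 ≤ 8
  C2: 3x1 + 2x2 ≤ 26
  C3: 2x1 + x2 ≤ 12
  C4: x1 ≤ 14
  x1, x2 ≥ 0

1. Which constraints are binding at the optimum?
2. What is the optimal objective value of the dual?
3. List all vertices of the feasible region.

1. C1, C3
2. 30 (by strong duality, equal to the primal optimum)
3. (0, 0), (6, 0), (2, 8), (0, 8)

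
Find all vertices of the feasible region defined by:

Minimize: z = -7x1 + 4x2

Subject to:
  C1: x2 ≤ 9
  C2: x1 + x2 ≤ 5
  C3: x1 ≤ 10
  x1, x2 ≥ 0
Each vertex is the intersection of two constraint boundaries that also satisfies all remaining constraints:
  x1 = 0 and x2 = 0 → (0, 0)
  x1 + x2 = 5 and x2 = 0 → (5, 0)
  x1 + x2 = 5 and x1 = 0 → (0, 5)

Vertices: (0, 0), (5, 0), (0, 5)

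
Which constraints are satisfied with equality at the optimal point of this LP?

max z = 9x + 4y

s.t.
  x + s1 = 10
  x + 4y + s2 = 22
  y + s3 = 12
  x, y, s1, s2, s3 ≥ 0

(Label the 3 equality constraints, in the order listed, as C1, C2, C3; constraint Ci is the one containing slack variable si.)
Optimal: x = 10, y = 3
Binding: C1, C2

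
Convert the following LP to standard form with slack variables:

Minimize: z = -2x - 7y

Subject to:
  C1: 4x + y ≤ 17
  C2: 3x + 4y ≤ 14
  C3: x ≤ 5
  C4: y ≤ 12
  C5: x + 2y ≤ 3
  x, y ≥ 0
min z = -2x - 7y

s.t.
  4x + y + s1 = 17
  3x + 4y + s2 = 14
  x + s3 = 5
  y + s4 = 12
  x + 2y + s5 = 3
  x, y, s1, s2, s3, s4, s5 ≥ 0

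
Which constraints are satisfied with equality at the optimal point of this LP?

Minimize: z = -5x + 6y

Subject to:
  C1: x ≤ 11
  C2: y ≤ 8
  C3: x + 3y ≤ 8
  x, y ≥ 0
Optimal: x = 8, y = 0
Slack at optimum:
  C1: slack = 3
  C2: slack = 8
  C3: slack = 0 (binding)
  x ≥ 0: x = 8
  y ≥ 0: y = 0 (binding)
Binding constraints: C3, y ≥ 0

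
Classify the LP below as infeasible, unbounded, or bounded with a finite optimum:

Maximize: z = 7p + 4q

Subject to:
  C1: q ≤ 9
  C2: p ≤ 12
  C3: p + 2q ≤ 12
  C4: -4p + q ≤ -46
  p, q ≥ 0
The point (12, 0) satisfies every constraint, so the LP is feasible; the constraints give p ≤ 12 and q ≤ 9, which with p, q ≥ 0 keep the feasible region inside a bounded box. A feasible, bounded LP attains a finite optimum at a vertex.

Evaluating z = 7p + 4q at each vertex:
  (11.5, 0): z = 80.5
  (12, 0): z = 84
  (11.56, 0.2222): z = 81.78

The LP has an optimal solution: (12, 0) with z = 84.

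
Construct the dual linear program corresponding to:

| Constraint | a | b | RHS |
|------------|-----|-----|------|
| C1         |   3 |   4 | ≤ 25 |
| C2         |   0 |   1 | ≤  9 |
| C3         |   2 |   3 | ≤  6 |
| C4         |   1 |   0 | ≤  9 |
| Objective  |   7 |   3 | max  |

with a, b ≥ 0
Minimize: z = 25y1 + 9y2 + 6y3 + 9y4

Subject to:
  C1: -3y1 - 2y3 - y4 ≤ -7
  C2: -4y1 - y2 - 3y3 ≤ -3
  y1, y2, y3, y4 ≥ 0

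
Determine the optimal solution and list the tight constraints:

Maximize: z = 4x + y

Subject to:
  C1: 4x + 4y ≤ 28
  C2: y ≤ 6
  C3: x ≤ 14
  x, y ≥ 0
Optimal: x = 7, y = 0
Slack at optimum:
  C1: slack = 0 (binding)
  C2: slack = 6
  C3: slack = 7
  x ≥ 0: x = 7
  y ≥ 0: y = 0 (binding)
Binding constraints: C1, y ≥ 0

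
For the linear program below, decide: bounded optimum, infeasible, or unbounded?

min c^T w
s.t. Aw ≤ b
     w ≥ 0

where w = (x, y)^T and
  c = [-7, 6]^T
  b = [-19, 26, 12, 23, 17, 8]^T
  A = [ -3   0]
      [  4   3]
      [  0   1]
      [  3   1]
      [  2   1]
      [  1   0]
The point (6.5, 0) satisfies every constraint, so the LP is feasible; the constraints give x ≤ 8 and y ≤ 12, which with x, y ≥ 0 keep the feasible region inside a bounded box. A feasible, bounded LP attains a finite optimum at a vertex.

Bounded optimum: z* = -45.5 at (6.5, 0).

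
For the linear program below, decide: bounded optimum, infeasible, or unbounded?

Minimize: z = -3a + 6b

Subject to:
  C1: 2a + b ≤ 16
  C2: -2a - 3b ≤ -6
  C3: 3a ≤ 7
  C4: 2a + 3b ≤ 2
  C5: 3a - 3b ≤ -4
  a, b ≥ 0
C4 requires 2a + 3b ≤ 2, while C2 (-2a - 3b ≤ -6) is equivalent to 2a + 3b ≥ 6. Together they would need 6 ≤ 2a + 3b ≤ 2, which is impossible since 6 > 2. No point satisfies all constraints.

The feasible region is empty; the LP is infeasible.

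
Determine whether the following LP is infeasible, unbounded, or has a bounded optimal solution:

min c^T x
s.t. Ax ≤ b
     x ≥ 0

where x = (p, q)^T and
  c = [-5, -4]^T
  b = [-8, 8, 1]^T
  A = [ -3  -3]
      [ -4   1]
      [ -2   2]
Feasible point: (2, 1) satisfies every constraint, so the LP is feasible.
Direction d = (1, 0): for each constraint row a, a·d ≤ 0 —
  (-3)(1) + (-3)(0) = -3 ≤ 0
  (-4)(1) + (1)(0) = -4 ≤ 0
  (-2)(1) + (2)(0) = -2 ≤ 0
and d ≥ 0, so (2, 1) + t·d stays feasible for every t ≥ 0. Along this ray z = -5p - 4q changes by -5 per unit t, so z → −∞.

The LP is unbounded; z can be made arbitrarily small.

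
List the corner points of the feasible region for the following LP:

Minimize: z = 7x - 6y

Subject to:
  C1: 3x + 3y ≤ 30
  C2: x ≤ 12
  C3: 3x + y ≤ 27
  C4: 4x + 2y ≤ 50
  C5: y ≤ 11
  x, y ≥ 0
Each vertex is the intersection of two constraint boundaries that also satisfies all remaining constraints:
  x = 0 and y = 0 → (0, 0)
  3x + y = 27 and y = 0 → (9, 0)
  3x + 3y = 30 and 3x + y = 27 → (8.5, 1.5)
  3x + 3y = 30 and x = 0 → (0, 10)

Vertices: (0, 0), (9, 0), (8.5, 1.5), (0, 10)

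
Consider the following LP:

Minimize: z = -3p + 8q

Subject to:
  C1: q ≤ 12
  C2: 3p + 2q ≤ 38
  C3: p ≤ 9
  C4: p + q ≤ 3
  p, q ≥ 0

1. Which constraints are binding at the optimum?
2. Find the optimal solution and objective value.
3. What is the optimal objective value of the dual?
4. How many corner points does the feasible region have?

1. C4, q ≥ 0
2. p = 3, q = 0, z = -9
3. -9 (by strong duality, equal to the primal optimum)
4. 3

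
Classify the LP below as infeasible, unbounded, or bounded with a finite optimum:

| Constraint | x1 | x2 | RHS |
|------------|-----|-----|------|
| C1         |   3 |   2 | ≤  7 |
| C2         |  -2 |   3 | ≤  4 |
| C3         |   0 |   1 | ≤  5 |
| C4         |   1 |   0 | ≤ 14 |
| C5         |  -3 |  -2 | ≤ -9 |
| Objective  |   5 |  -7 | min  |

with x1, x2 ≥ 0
C1 requires 3x1 + 2x2 ≤ 7, while C5 (-3x1 - 2x2 ≤ -9) is equivalent to 3x1 + 2x2 ≥ 9. Together they would need 9 ≤ 3x1 + 2x2 ≤ 7, which is impossible since 9 > 7. No point satisfies all constraints.

Infeasible — the constraint set is empty.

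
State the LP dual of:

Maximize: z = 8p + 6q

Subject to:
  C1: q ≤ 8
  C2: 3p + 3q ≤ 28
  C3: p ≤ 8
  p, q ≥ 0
Minimize: z = 8y1 + 28y2 + 8y3

Subject to:
  C1: -3y2 - y3 ≤ -8
  C2: -y1 - 3y2 ≤ -6
  y1, y2, y3 ≥ 0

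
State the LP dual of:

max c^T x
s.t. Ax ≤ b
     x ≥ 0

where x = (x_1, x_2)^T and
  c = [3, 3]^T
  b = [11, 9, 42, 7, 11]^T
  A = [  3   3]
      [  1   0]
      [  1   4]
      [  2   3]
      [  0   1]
Minimize: z = 11y1 + 9y2 + 42y3 + 7y4 + 11y5

Subject to:
  C1: -3y1 - y2 - y3 - 2y4 ≤ -3
  C2: -3y1 - 4y3 - 3y4 - y5 ≤ -3
  y1, y2, y3, y4, y5 ≥ 0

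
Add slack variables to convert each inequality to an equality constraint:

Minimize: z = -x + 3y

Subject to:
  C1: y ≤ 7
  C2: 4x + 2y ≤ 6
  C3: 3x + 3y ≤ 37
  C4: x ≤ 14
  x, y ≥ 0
min z = -x + 3y

s.t.
  y + s1 = 7
  4x + 2y + s2 = 6
  3x + 3y + s3 = 37
  x + s4 = 14
  x, y, s1, s2, s3, s4 ≥ 0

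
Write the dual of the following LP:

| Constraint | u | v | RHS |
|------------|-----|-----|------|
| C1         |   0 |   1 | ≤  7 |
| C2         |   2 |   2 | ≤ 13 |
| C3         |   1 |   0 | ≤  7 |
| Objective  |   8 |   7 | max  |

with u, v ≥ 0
Minimize: z = 7y1 + 13y2 + 7y3

Subject to:
  C1: -2y2 - y3 ≤ -8
  C2: -y1 - 2y2 ≤ -7
  y1, y2, y3 ≥ 0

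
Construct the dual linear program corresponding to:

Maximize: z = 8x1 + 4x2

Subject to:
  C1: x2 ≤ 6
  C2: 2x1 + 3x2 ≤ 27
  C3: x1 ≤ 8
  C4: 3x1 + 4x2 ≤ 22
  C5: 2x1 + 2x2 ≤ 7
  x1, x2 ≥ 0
Minimize: z = 6y1 + 27y2 + 8y3 + 22y4 + 7y5

Subject to:
  C1: -2y2 - y3 - 3y4 - 2y5 ≤ -8
  C2: -y1 - 3y2 - 4y4 - 2y5 ≤ -4
  y1, y2, y3, y4, y5 ≥ 0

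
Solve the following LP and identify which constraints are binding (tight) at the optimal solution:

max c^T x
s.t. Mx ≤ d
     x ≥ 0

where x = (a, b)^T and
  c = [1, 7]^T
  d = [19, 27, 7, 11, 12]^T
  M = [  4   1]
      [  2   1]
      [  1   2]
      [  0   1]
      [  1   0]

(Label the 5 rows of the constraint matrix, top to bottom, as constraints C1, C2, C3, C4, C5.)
Optimal: a = 0, b = 3.5
Binding: C3, a ≥ 0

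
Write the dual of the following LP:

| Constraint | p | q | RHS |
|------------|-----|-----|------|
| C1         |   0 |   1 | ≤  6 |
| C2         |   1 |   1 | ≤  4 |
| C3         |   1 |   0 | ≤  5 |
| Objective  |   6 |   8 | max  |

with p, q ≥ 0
Minimize: z = 6y1 + 4y2 + 5y3

Subject to:
  C1: -y2 - y3 ≤ -6
  C2: -y1 - y2 ≤ -8
  y1, y2, y3 ≥ 0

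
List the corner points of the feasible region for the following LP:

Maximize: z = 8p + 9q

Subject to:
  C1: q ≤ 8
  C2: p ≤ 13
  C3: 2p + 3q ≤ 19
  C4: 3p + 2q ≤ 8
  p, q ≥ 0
Each vertex is the intersection of two constraint boundaries that also satisfies all remaining constraints:
  p = 0 and q = 0 → (0, 0)
  3p + 2q = 8 and q = 0 → (2.667, 0)
  3p + 2q = 8 and p = 0 → (0, 4)

Vertices: (0, 0), (2.667, 0), (0, 4)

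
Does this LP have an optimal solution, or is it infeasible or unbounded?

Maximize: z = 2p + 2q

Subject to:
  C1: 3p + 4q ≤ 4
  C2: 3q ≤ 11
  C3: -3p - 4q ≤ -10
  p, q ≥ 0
C1 requires 3p + 4q ≤ 4, while C3 (-3p - 4q ≤ -10) is equivalent to 3p + 4q ≥ 10. Together they would need 10 ≤ 3p + 4q ≤ 4, which is impossible since 10 > 4. No point satisfies all constraints.

Infeasible — the constraint set is empty.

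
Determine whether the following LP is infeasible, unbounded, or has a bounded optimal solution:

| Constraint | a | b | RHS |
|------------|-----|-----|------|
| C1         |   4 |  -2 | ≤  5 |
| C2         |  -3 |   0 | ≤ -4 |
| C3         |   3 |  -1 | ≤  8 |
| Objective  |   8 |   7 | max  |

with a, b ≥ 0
Feasible point: (2, 2) satisfies every constraint, so the LP is feasible.
Direction d = (0, 1): for each constraint row a, a·d ≤ 0 —
  (4)(0) + (-2)(1) = -2 ≤ 0
  (-3)(0) + (0)(1) = 0 ≤ 0
  (3)(0) + (-1)(1) = -1 ≤ 0
and d ≥ 0, so (2, 2) + t·d stays feasible for every t ≥ 0. Along this ray z = 8a + 7b changes by 7 per unit t, so z → +∞.

The LP is unbounded; z can be made arbitrarily large.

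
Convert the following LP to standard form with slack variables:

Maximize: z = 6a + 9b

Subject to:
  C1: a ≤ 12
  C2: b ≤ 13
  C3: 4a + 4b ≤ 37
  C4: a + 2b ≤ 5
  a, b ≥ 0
max z = 6a + 9b

s.t.
  a + s1 = 12
  b + s2 = 13
  4a + 4b + s3 = 37
  a + 2b + s4 = 5
  a, b, s1, s2, s3, s4 ≥ 0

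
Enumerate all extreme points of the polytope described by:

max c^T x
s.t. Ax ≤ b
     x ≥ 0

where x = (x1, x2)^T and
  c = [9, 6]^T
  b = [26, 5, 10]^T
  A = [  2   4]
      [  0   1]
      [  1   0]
Each vertex is the intersection of two constraint boundaries that also satisfies all remaining constraints:
  x1 = 0 and x2 = 0 → (0, 0)
  x1 = 10 and x2 = 0 → (10, 0)
  2x1 + 4x2 = 26 and x1 = 10 → (10, 1.5)
  2x1 + 4x2 = 26 and x2 = 5 → (3, 5)
  x2 = 5 and x1 = 0 → (0, 5)

Vertices: (0, 0), (10, 0), (10, 1.5), (3, 5), (0, 5)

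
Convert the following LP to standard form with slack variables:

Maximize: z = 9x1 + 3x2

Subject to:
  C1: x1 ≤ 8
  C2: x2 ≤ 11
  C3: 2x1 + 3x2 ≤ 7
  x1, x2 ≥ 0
max z = 9x1 + 3x2

s.t.
  x1 + s1 = 8
  x2 + s2 = 11
  2x1 + 3x2 + s3 = 7
  x1, x2, s1, s2, s3 ≥ 0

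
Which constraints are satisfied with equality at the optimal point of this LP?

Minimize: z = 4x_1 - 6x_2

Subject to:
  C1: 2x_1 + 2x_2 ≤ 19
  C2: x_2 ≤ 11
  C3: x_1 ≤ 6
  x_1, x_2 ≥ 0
Optimal: x_1 = 0, x_2 = 9.5
Slack at optimum:
  C1: slack = 0 (binding)
  C2: slack = 1.5
  C3: slack = 6
  x_1 ≥ 0: x_1 = 0 (binding)
  x_2 ≥ 0: x_2 = 9.5
Binding constraints: C1, x_1 ≥ 0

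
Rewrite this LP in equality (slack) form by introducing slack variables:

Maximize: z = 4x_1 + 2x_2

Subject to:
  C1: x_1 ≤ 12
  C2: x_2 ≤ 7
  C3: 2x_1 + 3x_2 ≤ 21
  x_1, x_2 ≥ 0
max z = 4x_1 + 2x_2

s.t.
  x_1 + s1 = 12
  x_2 + s2 = 7
  2x_1 + 3x_2 + s3 = 21
  x_1, x_2, s1, s2, s3 ≥ 0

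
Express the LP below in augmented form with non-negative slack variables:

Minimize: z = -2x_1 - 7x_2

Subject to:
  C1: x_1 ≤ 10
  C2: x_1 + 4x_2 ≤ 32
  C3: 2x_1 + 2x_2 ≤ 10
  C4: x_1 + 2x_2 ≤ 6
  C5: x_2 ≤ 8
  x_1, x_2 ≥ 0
min z = -2x_1 - 7x_2

s.t.
  x_1 + s1 = 10
  x_1 + 4x_2 + s2 = 32
  2x_1 + 2x_2 + s3 = 10
  x_1 + 2x_2 + s4 = 6
  x_2 + s5 = 8
  x_1, x_2, s1, s2, s3, s4, s5 ≥ 0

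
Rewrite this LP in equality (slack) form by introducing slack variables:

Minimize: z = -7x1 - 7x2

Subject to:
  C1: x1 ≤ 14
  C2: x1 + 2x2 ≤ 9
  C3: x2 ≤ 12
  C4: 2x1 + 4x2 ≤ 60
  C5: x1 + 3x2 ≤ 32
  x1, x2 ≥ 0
min z = -7x1 - 7x2

s.t.
  x1 + s1 = 14
  x1 + 2x2 + s2 = 9
  x2 + s3 = 12
  2x1 + 4x2 + s4 = 60
  x1 + 3x2 + s5 = 32
  x1, x2, s1, s2, s3, s4, s5 ≥ 0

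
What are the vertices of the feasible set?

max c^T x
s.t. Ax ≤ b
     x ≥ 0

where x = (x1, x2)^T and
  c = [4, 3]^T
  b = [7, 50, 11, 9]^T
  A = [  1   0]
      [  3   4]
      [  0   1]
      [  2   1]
Each vertex is the intersection of two constraint boundaries that also satisfies all remaining constraints:
  x1 = 0 and x2 = 0 → (0, 0)
  2x1 + x2 = 9 and x2 = 0 → (4.5, 0)
  2x1 + x2 = 9 and x1 = 0 → (0, 9)

Vertices: (0, 0), (4.5, 0), (0, 9)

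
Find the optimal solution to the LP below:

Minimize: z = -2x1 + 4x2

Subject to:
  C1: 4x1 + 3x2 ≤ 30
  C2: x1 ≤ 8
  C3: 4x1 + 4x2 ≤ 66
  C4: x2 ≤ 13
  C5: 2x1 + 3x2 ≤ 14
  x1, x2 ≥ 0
x1 = 7, x2 = 0, z = -14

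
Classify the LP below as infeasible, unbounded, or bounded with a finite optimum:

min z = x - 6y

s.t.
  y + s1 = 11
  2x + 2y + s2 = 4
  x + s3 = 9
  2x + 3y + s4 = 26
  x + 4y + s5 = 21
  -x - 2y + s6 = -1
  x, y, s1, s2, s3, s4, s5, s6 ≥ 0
The point (0, 2) satisfies every constraint, so the LP is feasible; the constraints give x ≤ 9 and y ≤ 11, which with x, y ≥ 0 keep the feasible region inside a bounded box. A feasible, bounded LP attains a finite optimum at a vertex.

Bounded optimum: z* = -12 at (0, 2).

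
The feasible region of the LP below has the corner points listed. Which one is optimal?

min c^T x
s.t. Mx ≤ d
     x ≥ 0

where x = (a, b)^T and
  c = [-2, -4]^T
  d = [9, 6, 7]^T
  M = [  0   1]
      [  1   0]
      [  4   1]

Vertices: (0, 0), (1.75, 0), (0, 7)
Evaluating z = -2a - 4b at each vertex:
  (0, 0): z = 0
  (1.75, 0): z = -3.5
  (0, 7): z = -28

The smallest value is z = -28, attained at (0, 7).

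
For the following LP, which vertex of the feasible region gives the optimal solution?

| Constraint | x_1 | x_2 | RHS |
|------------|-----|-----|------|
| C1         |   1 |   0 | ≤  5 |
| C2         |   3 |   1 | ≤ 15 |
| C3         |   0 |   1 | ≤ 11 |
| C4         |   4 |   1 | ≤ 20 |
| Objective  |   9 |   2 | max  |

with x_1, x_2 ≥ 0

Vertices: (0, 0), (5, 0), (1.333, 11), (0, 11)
Evaluating z = 9x_1 + 2x_2 at each vertex:
  (0, 0): z = 0
  (5, 0): z = 45
  (1.333, 11): z = 34
  (0, 11): z = 22

The largest value is z = 45, attained at (5, 0).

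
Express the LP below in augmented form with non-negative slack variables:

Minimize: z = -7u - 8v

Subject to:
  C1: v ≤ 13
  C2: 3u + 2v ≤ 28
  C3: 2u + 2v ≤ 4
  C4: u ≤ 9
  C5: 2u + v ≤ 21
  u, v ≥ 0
min z = -7u - 8v

s.t.
  v + s1 = 13
  3u + 2v + s2 = 28
  2u + 2v + s3 = 4
  u + s4 = 9
  2u + v + s5 = 21
  u, v, s1, s2, s3, s4, s5 ≥ 0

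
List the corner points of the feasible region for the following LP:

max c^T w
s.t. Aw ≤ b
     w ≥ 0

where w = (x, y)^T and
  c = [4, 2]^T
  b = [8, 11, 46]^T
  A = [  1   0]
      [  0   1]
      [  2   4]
Each vertex is the intersection of two constraint boundaries that also satisfies all remaining constraints:
  x = 0 and y = 0 → (0, 0)
  x = 8 and y = 0 → (8, 0)
  x = 8 and 2x + 4y = 46 → (8, 7.5)
  y = 11 and 2x + 4y = 46 → (1, 11)
  y = 11 and x = 0 → (0, 11)

Vertices: (0, 0), (8, 0), (8, 7.5), (1, 11), (0, 11)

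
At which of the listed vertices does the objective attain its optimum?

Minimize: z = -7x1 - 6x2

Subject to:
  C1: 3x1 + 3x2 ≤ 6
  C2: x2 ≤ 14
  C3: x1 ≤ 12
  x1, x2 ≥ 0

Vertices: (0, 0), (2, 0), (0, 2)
(2, 0) with z = -14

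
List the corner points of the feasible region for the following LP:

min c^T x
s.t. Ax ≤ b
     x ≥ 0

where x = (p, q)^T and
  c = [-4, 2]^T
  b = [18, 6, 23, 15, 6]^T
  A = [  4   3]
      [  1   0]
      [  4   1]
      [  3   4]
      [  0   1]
Each vertex is the intersection of two constraint boundaries that also satisfies all remaining constraints:
  p = 0 and q = 0 → (0, 0)
  4p + 3q = 18 and q = 0 → (4.5, 0)
  4p + 3q = 18 and 3p + 4q = 15 → (3.857, 0.8571)
  3p + 4q = 15 and p = 0 → (0, 3.75)

Vertices: (0, 0), (4.5, 0), (3.857, 0.8571), (0, 3.75)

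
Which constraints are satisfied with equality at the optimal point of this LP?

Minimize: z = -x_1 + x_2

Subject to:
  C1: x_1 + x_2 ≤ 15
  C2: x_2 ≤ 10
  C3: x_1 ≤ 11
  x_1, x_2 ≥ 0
Optimal: x_1 = 11, x_2 = 0
Binding: C3, x_2 ≥ 0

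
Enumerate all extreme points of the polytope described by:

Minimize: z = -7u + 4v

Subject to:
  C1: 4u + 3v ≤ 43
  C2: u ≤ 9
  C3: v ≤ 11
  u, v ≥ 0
Each vertex is the intersection of two constraint boundaries that also satisfies all remaining constraints:
  u = 0 and v = 0 → (0, 0)
  u = 9 and v = 0 → (9, 0)
  4u + 3v = 43 and u = 9 → (9, 2.333)
  4u + 3v = 43 and v = 11 → (2.5, 11)
  v = 11 and u = 0 → (0, 11)

Vertices: (0, 0), (9, 0), (9, 2.333), (2.5, 11), (0, 11)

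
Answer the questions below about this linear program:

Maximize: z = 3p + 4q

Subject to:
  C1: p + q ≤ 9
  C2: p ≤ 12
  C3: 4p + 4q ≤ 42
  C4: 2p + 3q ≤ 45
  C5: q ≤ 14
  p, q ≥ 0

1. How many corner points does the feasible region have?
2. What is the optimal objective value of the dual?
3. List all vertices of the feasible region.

1. 3
2. 36 (by strong duality, equal to the primal optimum)
3. (0, 0), (9, 0), (0, 9)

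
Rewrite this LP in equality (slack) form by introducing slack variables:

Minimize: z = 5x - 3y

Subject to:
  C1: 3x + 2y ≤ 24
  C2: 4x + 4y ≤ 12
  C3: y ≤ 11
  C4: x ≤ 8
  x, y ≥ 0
min z = 5x - 3y

s.t.
  3x + 2y + s1 = 24
  4x + 4y + s2 = 12
  y + s3 = 11
  x + s4 = 8
  x, y, s1, s2, s3, s4 ≥ 0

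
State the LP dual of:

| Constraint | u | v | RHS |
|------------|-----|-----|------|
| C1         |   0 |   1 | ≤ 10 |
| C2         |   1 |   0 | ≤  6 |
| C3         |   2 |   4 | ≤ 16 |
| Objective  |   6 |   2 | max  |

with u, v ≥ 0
Minimize: z = 10y1 + 6y2 + 16y3

Subject to:
  C1: -y2 - 2y3 ≤ -6
  C2: -y1 - 4y3 ≤ -2
  y1, y2, y3 ≥ 0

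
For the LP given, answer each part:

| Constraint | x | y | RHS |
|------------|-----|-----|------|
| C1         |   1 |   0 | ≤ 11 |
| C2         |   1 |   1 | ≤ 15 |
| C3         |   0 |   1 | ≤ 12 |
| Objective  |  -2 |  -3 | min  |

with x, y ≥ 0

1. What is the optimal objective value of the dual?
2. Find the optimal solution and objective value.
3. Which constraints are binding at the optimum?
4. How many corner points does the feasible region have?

1. -42 (by strong duality, equal to the primal optimum)
2. x = 3, y = 12, z = -42
3. C2, C3
4. 5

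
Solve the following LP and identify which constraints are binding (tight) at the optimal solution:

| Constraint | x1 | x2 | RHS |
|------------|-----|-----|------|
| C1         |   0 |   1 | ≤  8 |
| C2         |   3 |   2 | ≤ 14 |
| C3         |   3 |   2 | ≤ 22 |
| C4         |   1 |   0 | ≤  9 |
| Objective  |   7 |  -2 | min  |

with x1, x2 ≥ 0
Optimal: x1 = 0, x2 = 7
Slack at optimum:
  C1: slack = 1
  C2: slack = 0 (binding)
  C3: slack = 8
  C4: slack = 9
  x1 ≥ 0: x1 = 0 (binding)
  x2 ≥ 0: x2 = 7
Binding constraints: C2, x1 ≥ 0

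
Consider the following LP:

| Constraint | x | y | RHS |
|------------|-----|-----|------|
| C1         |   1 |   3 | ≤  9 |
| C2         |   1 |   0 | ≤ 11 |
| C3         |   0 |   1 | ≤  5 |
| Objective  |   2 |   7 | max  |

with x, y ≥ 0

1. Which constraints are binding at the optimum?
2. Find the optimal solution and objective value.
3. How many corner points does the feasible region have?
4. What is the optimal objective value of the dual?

1. C1, x ≥ 0
2. x = 0, y = 3, z = 21
3. 3
4. 21 (by strong duality, equal to the primal optimum)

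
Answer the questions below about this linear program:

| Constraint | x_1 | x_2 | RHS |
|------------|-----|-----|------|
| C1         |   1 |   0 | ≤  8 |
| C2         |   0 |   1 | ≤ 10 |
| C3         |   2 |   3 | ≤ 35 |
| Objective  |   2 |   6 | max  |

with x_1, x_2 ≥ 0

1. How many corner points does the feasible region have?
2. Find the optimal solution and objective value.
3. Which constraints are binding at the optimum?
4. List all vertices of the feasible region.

1. 5
2. x_1 = 2.5, x_2 = 10, z = 65
3. C2, C3
4. (0, 0), (8, 0), (8, 6.333), (2.5, 10), (0, 10)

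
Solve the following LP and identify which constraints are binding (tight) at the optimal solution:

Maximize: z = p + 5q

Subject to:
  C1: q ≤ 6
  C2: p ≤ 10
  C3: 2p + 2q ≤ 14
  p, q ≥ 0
Optimal: p = 1, q = 6
Slack at optimum:
  C1: slack = 0 (binding)
  C2: slack = 9
  C3: slack = 0 (binding)
  p ≥ 0: p = 1
  q ≥ 0: q = 6
Binding constraints: C1, C3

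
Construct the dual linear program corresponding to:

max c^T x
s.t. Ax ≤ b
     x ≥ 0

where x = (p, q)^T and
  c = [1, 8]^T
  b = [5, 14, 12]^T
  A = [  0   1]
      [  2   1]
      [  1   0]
Minimize: z = 5y1 + 14y2 + 12y3

Subject to:
  C1: -2y2 - y3 ≤ -1
  C2: -y1 - y2 ≤ -8
  y1, y2, y3 ≥ 0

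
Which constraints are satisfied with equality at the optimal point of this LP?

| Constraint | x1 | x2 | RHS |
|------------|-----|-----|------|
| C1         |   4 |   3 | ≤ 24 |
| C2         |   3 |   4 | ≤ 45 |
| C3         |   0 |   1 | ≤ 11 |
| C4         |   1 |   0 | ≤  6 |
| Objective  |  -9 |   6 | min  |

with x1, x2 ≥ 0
Optimal: x1 = 6, x2 = 0
Binding: C1, C4, x2 ≥ 0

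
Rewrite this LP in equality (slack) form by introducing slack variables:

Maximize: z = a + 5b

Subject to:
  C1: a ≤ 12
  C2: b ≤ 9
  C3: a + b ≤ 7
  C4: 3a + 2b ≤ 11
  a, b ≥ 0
max z = a + 5b

s.t.
  a + s1 = 12
  b + s2 = 9
  a + b + s3 = 7
  3a + 2b + s4 = 11
  a, b, s1, s2, s3, s4 ≥ 0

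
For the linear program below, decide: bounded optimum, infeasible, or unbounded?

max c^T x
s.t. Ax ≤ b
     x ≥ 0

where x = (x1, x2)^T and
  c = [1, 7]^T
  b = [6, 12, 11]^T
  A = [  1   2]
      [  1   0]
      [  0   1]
The point (0, 3) satisfies every constraint, so the LP is feasible; the constraints give x1 ≤ 12 and x2 ≤ 11, which with x1, x2 ≥ 0 keep the feasible region inside a bounded box. A feasible, bounded LP attains a finite optimum at a vertex.

Evaluating z = x1 + 7x2 at each vertex:
  (0, 0): z = 0
  (6, 0): z = 6
  (0, 3): z = 21

Bounded optimum: z* = 21 at (0, 3).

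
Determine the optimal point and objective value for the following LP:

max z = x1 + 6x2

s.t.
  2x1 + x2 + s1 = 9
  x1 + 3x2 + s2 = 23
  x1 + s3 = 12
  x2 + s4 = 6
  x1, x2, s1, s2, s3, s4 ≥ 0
x1 = 1.5, x2 = 6, z = 37.5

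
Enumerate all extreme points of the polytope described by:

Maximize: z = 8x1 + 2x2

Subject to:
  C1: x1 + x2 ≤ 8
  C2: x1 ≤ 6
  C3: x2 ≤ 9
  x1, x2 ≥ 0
Each vertex is the intersection of two constraint boundaries that also satisfies all remaining constraints:
  x1 = 0 and x2 = 0 → (0, 0)
  x1 = 6 and x2 = 0 → (6, 0)
  x1 + x2 = 8 and x1 = 6 → (6, 2)
  x1 + x2 = 8 and x1 = 0 → (0, 8)

Vertices: (0, 0), (6, 0), (6, 2), (0, 8)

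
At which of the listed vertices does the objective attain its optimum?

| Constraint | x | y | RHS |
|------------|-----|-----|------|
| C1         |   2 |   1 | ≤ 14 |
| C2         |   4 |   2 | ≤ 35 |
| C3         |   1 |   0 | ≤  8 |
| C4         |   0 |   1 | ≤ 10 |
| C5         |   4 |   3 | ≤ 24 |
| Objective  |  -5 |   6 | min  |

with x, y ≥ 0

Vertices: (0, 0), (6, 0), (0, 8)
Evaluating z = -5x + 6y at each vertex:
  (0, 0): z = 0
  (6, 0): z = -30
  (0, 8): z = 48

The smallest value is z = -30, attained at (6, 0).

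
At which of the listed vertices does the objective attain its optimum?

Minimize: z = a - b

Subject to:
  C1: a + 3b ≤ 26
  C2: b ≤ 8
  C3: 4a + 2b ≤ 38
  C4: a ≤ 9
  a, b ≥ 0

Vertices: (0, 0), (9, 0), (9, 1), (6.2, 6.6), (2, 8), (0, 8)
Evaluating z = a - b at each vertex:
  (0, 0): z = 0
  (9, 0): z = 9
  (9, 1): z = 8
  (6.2, 6.6): z = -0.4
  (2, 8): z = -6
  (0, 8): z = -8

The smallest value is z = -8, attained at (0, 8).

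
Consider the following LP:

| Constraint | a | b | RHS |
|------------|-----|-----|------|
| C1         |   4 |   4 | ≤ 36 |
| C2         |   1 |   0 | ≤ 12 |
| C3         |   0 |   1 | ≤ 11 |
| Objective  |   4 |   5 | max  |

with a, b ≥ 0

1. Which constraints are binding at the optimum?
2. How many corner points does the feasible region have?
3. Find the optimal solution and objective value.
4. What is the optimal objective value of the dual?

1. C1, a ≥ 0
2. 3
3. a = 0, b = 9, z = 45
4. 45 (by strong duality, equal to the primal optimum)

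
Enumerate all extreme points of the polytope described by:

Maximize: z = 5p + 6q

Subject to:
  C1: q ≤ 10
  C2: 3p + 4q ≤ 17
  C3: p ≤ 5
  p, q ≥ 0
Each vertex is the intersection of two constraint boundaries that also satisfies all remaining constraints:
  p = 0 and q = 0 → (0, 0)
  p = 5 and q = 0 → (5, 0)
  3p + 4q = 17 and p = 5 → (5, 0.5)
  3p + 4q = 17 and p = 0 → (0, 4.25)

Vertices: (0, 0), (5, 0), (5, 0.5), (0, 4.25)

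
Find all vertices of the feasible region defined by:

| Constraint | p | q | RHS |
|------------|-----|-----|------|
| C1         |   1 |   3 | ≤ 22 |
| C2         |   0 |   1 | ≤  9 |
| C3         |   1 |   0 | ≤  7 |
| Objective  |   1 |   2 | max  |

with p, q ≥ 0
Each vertex is the intersection of two constraint boundaries that also satisfies all remaining constraints:
  p = 0 and q = 0 → (0, 0)
  p = 7 and q = 0 → (7, 0)
  p + 3q = 22 and p = 7 → (7, 5)
  p + 3q = 22 and p = 0 → (0, 7.333)

Vertices: (0, 0), (7, 0), (7, 5), (0, 7.333)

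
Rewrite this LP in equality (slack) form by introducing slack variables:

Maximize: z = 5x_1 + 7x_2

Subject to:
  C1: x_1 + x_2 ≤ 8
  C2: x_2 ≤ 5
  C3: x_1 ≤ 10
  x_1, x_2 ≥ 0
max z = 5x_1 + 7x_2

s.t.
  x_1 + x_2 + s1 = 8
  x_2 + s2 = 5
  x_1 + s3 = 10
  x_1, x_2, s1, s2, s3 ≥ 0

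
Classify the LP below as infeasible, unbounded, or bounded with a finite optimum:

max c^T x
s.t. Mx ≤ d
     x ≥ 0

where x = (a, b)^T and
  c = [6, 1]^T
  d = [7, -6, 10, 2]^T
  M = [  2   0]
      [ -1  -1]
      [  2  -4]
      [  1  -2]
Feasible point: (0, 6) satisfies every constraint, so the LP is feasible.
Direction d = (0, 1): for each constraint row a, a·d ≤ 0 —
  (2)(0) + (0)(1) = 0 ≤ 0
  (-1)(0) + (-1)(1) = -1 ≤ 0
  (2)(0) + (-4)(1) = -4 ≤ 0
  (1)(0) + (-2)(1) = -2 ≤ 0
and d ≥ 0, so (0, 6) + t·d stays feasible for every t ≥ 0. Along this ray z = 6a + b changes by 1 per unit t, so z → +∞.

The LP is unbounded; z can be made arbitrarily large.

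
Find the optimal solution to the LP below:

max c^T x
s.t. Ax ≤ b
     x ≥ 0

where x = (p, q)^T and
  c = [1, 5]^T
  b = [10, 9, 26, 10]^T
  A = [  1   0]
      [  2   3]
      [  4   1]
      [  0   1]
p = 0, q = 3, z = 15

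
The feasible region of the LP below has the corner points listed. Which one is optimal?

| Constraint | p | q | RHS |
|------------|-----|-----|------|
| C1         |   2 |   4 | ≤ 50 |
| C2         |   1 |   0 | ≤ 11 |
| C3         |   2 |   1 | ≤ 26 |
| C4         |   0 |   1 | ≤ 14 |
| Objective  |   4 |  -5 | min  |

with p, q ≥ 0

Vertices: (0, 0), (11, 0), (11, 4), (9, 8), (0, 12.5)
Evaluating z = 4p - 5q at each vertex:
  (0, 0): z = 0
  (11, 0): z = 44
  (11, 4): z = 24
  (9, 8): z = -4
  (0, 12.5): z = -62.5

The smallest value is z = -62.5, attained at (0, 12.5).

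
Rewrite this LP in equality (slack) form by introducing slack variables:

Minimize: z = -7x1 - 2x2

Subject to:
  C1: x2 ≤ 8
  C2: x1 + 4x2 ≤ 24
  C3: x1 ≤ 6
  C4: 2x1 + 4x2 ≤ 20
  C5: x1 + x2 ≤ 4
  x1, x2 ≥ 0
min z = -7x1 - 2x2

s.t.
  x2 + s1 = 8
  x1 + 4x2 + s2 = 24
  x1 + s3 = 6
  2x1 + 4x2 + s4 = 20
  x1 + x2 + s5 = 4
  x1, x2, s1, s2, s3, s4, s5 ≥ 0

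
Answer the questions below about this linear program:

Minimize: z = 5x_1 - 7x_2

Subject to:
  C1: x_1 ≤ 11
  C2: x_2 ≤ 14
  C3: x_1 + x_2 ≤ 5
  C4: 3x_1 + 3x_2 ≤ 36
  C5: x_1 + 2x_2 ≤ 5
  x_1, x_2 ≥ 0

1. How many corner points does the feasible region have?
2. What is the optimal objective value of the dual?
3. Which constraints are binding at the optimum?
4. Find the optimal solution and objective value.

1. 3
2. -17.5 (by strong duality, equal to the primal optimum)
3. C5, x_1 ≥ 0
4. x_1 = 0, x_2 = 2.5, z = -17.5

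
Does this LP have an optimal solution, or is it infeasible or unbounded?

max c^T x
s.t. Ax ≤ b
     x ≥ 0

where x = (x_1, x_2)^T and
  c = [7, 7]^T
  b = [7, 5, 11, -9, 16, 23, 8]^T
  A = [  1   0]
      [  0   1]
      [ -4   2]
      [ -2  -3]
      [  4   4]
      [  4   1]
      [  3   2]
The point (0, 4) satisfies every constraint, so the LP is feasible; the constraints give x_1 ≤ 7 and x_2 ≤ 5, which with x_1, x_2 ≥ 0 keep the feasible region inside a bounded box. A feasible, bounded LP attains a finite optimum at a vertex.

The LP has an optimal solution: (0, 4) with z = 28.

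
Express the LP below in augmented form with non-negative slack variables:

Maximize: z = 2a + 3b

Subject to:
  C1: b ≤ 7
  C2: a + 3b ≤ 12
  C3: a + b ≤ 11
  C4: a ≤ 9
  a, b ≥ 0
max z = 2a + 3b

s.t.
  b + s1 = 7
  a + 3b + s2 = 12
  a + b + s3 = 11
  a + s4 = 9
  a, b, s1, s2, s3, s4 ≥ 0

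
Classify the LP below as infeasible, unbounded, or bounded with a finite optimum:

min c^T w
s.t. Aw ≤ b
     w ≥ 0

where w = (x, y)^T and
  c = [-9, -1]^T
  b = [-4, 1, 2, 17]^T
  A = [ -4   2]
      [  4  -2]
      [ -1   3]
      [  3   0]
One constraint requires 4x - 2y ≤ 1, while the constraint -4x + 2y ≤ -4 is equivalent to 4x - 2y ≥ 4. Together they would need 4 ≤ 4x - 2y ≤ 1, which is impossible since 4 > 1. No point satisfies all constraints.

The feasible region is empty; the LP is infeasible.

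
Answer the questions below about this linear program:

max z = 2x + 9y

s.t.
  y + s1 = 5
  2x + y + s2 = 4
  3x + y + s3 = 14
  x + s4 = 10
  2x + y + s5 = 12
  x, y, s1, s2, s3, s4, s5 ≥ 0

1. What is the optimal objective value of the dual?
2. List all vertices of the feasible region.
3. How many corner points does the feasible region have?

1. 36 (by strong duality, equal to the primal optimum)
2. (0, 0), (2, 0), (0, 4)
3. 3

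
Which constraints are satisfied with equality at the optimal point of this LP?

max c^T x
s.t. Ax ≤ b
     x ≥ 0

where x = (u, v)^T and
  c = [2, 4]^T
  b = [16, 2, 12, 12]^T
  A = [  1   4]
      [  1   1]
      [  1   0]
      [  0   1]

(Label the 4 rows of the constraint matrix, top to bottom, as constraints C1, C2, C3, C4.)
Optimal: u = 0, v = 2
Binding: C2, u ≥ 0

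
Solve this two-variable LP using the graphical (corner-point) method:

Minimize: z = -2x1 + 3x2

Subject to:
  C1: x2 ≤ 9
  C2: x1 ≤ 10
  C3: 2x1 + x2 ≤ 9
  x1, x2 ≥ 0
Each vertex is the intersection of two constraint boundaries that also satisfies all remaining constraints:
  x1 = 0 and x2 = 0 → (0, 0)
  2x1 + x2 = 9 and x2 = 0 → (4.5, 0)
  x2 = 9 and 2x1 + x2 = 9 → (0, 9)

Evaluating z = -2x1 + 3x2 at each vertex:
  (0, 0): z = 0
  (4.5, 0): z = -9
  (0, 9): z = 27

The minimum is at (4.5, 0) with z = -9.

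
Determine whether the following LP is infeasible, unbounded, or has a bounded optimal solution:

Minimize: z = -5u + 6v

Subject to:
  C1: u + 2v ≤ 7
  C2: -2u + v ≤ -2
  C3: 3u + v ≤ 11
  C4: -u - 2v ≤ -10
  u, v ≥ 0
C1 requires u + 2v ≤ 7, while C4 (-u - 2v ≤ -10) is equivalent to u + 2v ≥ 10. Together they would need 10 ≤ u + 2v ≤ 7, which is impossible since 10 > 7. No point satisfies all constraints.

Infeasible — the constraint set is empty.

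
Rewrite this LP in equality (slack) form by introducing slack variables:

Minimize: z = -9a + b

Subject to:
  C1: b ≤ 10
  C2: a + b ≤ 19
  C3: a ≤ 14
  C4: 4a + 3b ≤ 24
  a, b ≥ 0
min z = -9a + b

s.t.
  b + s1 = 10
  a + b + s2 = 19
  a + s3 = 14
  4a + 3b + s4 = 24
  a, b, s1, s2, s3, s4 ≥ 0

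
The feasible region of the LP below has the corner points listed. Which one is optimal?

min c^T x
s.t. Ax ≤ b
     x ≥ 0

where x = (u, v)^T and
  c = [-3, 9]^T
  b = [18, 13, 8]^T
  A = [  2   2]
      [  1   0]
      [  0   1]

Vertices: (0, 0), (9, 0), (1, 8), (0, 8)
Evaluating z = -3u + 9v at each vertex:
  (0, 0): z = 0
  (9, 0): z = -27
  (1, 8): z = 69
  (0, 8): z = 72

The smallest value is z = -27, attained at (9, 0).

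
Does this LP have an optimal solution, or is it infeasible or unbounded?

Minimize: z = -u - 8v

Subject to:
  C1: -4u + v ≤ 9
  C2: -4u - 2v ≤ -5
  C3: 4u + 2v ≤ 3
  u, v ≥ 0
C3 requires 4u + 2v ≤ 3, while C2 (-4u - 2v ≤ -5) is equivalent to 4u + 2v ≥ 5. Together they would need 5 ≤ 4u + 2v ≤ 3, which is impossible since 5 > 3. No point satisfies all constraints.

The feasible region is empty; the LP is infeasible.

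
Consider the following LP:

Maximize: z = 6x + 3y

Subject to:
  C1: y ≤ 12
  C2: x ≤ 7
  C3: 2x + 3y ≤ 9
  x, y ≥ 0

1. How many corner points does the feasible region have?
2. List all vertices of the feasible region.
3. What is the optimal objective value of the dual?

1. 3
2. (0, 0), (4.5, 0), (0, 3)
3. 27 (by strong duality, equal to the primal optimum)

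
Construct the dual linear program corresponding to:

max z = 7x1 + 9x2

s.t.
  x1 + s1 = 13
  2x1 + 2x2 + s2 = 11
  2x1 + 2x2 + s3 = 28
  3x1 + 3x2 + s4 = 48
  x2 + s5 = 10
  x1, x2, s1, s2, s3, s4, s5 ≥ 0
Minimize: z = 13y1 + 11y2 + 28y3 + 48y4 + 10y5

Subject to:
  C1: -y1 - 2y2 - 2y3 - 3y4 ≤ -7
  C2: -2y2 - 2y3 - 3y4 - y5 ≤ -9
  y1, y2, y3, y4, y5 ≥ 0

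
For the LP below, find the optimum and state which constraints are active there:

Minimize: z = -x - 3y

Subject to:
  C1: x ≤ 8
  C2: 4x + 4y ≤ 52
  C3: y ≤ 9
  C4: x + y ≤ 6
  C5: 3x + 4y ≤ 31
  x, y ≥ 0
Optimal: x = 0, y = 6
Slack at optimum:
  C1: slack = 8
  C2: slack = 28
  C3: slack = 3
  C4: slack = 0 (binding)
  C5: slack = 7
  x ≥ 0: x = 0 (binding)
  y ≥ 0: y = 6
Binding constraints: C4, x ≥ 0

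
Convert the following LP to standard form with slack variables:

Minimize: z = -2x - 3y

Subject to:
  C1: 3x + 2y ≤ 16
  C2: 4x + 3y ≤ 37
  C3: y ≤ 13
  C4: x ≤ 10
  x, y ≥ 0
min z = -2x - 3y

s.t.
  3x + 2y + s1 = 16
  4x + 3y + s2 = 37
  y + s3 = 13
  x + s4 = 10
  x, y, s1, s2, s3, s4 ≥ 0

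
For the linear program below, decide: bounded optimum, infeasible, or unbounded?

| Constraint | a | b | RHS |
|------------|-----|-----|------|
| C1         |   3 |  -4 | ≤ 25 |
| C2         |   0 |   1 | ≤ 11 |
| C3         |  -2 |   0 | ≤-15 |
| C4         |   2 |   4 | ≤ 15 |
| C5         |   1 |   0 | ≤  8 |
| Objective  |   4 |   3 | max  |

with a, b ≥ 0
The point (7.5, 0) satisfies every constraint, so the LP is feasible; the constraints give a ≤ 8 and b ≤ 11, which with a, b ≥ 0 keep the feasible region inside a bounded box. A feasible, bounded LP attains a finite optimum at a vertex.

Evaluating z = 4a + 3b at each vertex:
  (7.5, 0): z = 30

Feasible with finite optimum z* = 30 at (7.5, 0).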